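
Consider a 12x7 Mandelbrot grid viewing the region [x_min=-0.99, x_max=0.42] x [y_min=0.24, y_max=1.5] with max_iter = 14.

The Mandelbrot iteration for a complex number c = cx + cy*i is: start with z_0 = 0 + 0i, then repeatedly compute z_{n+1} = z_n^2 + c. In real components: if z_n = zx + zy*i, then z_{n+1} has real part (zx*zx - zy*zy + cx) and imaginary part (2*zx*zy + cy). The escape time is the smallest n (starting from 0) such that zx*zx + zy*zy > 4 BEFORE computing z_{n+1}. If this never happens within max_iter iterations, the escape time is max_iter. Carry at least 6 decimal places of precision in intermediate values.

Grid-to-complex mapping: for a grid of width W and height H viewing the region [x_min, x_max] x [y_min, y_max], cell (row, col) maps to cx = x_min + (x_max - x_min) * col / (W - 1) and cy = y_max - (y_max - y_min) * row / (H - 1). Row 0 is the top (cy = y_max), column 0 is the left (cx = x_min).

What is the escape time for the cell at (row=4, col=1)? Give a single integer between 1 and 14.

z_0 = 0 + 0i, c = -0.8618 + 0.6600i
Iter 1: z = -0.8618 + 0.6600i, |z|^2 = 1.1783
Iter 2: z = -0.5547 + -0.4776i, |z|^2 = 0.5358
Iter 3: z = -0.7822 + 1.1898i, |z|^2 = 2.0276
Iter 4: z = -1.6656 + -1.2015i, |z|^2 = 4.2179
Escaped at iteration 4

Answer: 4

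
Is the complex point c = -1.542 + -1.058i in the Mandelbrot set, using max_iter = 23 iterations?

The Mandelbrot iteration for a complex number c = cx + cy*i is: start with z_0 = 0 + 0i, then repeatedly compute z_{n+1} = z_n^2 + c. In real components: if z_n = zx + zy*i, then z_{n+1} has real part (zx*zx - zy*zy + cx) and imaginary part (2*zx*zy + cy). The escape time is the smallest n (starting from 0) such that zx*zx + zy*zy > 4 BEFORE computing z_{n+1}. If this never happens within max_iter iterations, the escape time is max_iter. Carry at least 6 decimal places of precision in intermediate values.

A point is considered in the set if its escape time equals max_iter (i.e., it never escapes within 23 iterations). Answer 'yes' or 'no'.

Answer: no

Derivation:
z_0 = 0 + 0i, c = -1.5420 + -1.0580i
Iter 1: z = -1.5420 + -1.0580i, |z|^2 = 3.4971
Iter 2: z = -0.2836 + 2.2049i, |z|^2 = 4.9419
Escaped at iteration 2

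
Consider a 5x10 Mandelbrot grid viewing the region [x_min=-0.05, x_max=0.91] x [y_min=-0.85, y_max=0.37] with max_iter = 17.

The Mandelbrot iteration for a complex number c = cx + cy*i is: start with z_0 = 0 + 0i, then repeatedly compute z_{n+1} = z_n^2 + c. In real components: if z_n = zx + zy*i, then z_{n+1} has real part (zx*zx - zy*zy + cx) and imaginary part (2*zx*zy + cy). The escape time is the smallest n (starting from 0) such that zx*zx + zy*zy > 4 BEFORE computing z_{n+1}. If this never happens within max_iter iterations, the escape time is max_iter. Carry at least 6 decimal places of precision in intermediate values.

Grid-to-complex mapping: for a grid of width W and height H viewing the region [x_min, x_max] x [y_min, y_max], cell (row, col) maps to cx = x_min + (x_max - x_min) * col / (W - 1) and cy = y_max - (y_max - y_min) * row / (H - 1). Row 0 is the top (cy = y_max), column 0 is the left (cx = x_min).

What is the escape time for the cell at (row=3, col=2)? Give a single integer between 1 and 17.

z_0 = 0 + 0i, c = 0.4300 + -0.0367i
Iter 1: z = 0.4300 + -0.0367i, |z|^2 = 0.1862
Iter 2: z = 0.6136 + -0.0682i, |z|^2 = 0.3811
Iter 3: z = 0.8018 + -0.1204i, |z|^2 = 0.6574
Iter 4: z = 1.0584 + -0.2297i, |z|^2 = 1.1730
Iter 5: z = 1.4975 + -0.5228i, |z|^2 = 2.5157
Iter 6: z = 2.3990 + -1.6025i, |z|^2 = 8.3233
Escaped at iteration 6

Answer: 6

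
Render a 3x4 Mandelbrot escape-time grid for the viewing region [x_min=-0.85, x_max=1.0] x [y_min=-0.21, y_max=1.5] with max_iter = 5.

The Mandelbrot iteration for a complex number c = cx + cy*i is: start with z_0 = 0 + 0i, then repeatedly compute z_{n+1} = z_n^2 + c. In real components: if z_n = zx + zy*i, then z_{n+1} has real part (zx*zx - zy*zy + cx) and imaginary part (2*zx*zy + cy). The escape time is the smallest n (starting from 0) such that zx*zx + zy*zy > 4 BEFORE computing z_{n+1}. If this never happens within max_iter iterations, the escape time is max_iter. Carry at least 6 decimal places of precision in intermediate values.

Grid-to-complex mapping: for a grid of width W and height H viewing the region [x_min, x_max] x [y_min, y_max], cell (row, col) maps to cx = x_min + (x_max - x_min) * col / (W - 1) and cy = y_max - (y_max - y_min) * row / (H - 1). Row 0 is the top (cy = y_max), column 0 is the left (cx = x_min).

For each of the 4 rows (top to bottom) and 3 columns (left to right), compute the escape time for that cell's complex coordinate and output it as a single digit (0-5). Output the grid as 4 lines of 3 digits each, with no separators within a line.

Answer: 222
352
552
552

Derivation:
(row=0, col=0): c = -0.8500 + 1.5000i → escape time 2
(row=0, col=1): c = 0.0750 + 1.5000i → escape time 2
(row=0, col=2): c = 1.0000 + 1.5000i → escape time 2
(row=1, col=0): c = -0.8500 + 0.9300i → escape time 3
(row=1, col=1): c = 0.0750 + 0.9300i → escape time 5
(row=1, col=2): c = 1.0000 + 0.9300i → escape time 2
(row=2, col=0): c = -0.8500 + 0.3600i → escape time 5
(row=2, col=1): c = 0.0750 + 0.3600i → escape time 5
(row=2, col=2): c = 1.0000 + 0.3600i → escape time 2
(row=3, col=0): c = -0.8500 + -0.2100i → escape time 5
(row=3, col=1): c = 0.0750 + -0.2100i → escape time 5
(row=3, col=2): c = 1.0000 + -0.2100i → escape time 2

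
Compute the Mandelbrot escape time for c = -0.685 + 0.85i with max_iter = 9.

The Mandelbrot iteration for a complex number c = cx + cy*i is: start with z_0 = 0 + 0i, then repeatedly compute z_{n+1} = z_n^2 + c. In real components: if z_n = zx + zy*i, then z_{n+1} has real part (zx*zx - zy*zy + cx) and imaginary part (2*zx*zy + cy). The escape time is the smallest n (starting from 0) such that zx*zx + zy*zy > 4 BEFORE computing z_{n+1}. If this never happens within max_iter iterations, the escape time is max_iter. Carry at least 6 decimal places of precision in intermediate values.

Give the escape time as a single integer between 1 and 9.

Answer: 4

Derivation:
z_0 = 0 + 0i, c = -0.6850 + 0.8500i
Iter 1: z = -0.6850 + 0.8500i, |z|^2 = 1.1917
Iter 2: z = -0.9383 + -0.3145i, |z|^2 = 0.9793
Iter 3: z = 0.0964 + 1.4402i, |z|^2 = 2.0834
Iter 4: z = -2.7498 + 1.1278i, |z|^2 = 8.8334
Escaped at iteration 4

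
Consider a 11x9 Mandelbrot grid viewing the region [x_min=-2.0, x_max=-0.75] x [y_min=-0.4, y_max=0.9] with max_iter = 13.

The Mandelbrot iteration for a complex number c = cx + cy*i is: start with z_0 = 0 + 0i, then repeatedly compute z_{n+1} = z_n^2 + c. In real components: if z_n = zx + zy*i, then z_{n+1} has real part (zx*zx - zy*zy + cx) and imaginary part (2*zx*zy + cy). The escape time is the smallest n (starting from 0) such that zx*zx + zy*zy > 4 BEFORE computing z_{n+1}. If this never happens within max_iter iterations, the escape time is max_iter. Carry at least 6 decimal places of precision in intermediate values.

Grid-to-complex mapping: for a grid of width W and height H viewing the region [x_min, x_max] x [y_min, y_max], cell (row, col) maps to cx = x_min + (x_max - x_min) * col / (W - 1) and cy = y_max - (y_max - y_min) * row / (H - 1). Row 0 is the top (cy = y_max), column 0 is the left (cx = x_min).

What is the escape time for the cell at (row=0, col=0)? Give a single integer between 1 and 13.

Answer: 1

Derivation:
z_0 = 0 + 0i, c = -2.0000 + 0.9000i
Iter 1: z = -2.0000 + 0.9000i, |z|^2 = 4.8100
Escaped at iteration 1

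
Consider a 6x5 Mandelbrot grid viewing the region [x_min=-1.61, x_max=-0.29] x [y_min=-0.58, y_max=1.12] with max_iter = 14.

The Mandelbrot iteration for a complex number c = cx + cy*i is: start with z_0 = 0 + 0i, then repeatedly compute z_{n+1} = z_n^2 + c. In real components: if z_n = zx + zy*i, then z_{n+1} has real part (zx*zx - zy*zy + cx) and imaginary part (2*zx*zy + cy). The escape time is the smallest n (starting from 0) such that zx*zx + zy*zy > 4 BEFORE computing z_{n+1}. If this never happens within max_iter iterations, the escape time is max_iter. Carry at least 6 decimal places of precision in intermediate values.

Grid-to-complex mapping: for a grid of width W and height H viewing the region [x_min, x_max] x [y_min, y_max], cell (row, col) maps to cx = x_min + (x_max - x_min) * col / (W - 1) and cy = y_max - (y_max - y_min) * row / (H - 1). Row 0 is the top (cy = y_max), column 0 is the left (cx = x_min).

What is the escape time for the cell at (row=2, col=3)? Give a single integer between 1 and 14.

z_0 = 0 + 0i, c = -0.8180 + 0.2700i
Iter 1: z = -0.8180 + 0.2700i, |z|^2 = 0.7420
Iter 2: z = -0.2218 + -0.1717i, |z|^2 = 0.0787
Iter 3: z = -0.7983 + 0.3462i, |z|^2 = 0.7571
Iter 4: z = -0.3005 + -0.2827i, |z|^2 = 0.1702
Iter 5: z = -0.8076 + 0.4399i, |z|^2 = 0.8457
Iter 6: z = -0.3593 + -0.4406i, |z|^2 = 0.3232
Iter 7: z = -0.8830 + 0.5866i, |z|^2 = 1.1237
Iter 8: z = -0.3825 + -0.7659i, |z|^2 = 0.7329
Iter 9: z = -1.2583 + 0.8559i, |z|^2 = 2.3160
Iter 10: z = 0.0328 + -1.8840i, |z|^2 = 3.5505
Iter 11: z = -4.3664 + 0.1462i, |z|^2 = 19.0867
Escaped at iteration 11

Answer: 11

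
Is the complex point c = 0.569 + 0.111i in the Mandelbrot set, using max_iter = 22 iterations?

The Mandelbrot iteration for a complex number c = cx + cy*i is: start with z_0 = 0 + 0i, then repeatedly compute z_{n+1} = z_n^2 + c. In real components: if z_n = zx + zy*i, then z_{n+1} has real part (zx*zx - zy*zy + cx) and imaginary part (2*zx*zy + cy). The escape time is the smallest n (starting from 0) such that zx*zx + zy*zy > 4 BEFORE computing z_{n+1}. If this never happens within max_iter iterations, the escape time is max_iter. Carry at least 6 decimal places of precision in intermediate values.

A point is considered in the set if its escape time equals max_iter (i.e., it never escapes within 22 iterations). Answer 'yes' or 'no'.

z_0 = 0 + 0i, c = 0.5690 + 0.1110i
Iter 1: z = 0.5690 + 0.1110i, |z|^2 = 0.3361
Iter 2: z = 0.8804 + 0.2373i, |z|^2 = 0.8315
Iter 3: z = 1.2879 + 0.5289i, |z|^2 = 1.9383
Iter 4: z = 1.9478 + 1.4733i, |z|^2 = 5.9646
Escaped at iteration 4

Answer: no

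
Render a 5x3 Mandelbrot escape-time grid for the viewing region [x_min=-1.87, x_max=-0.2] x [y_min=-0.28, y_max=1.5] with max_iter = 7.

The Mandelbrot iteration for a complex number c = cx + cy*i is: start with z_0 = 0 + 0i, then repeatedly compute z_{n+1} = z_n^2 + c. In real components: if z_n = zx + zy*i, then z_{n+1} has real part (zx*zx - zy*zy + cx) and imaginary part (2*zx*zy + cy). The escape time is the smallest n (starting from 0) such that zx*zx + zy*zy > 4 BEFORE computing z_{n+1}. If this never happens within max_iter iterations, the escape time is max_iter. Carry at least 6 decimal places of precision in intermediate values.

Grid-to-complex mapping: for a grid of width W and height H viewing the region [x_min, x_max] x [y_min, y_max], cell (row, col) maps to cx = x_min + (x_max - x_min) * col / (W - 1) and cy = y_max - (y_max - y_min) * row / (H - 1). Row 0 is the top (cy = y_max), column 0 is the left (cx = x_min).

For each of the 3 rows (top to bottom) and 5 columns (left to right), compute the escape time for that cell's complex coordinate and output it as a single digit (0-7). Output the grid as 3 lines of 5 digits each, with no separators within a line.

(row=0, col=0): c = -1.8700 + 1.5000i → escape time 1
(row=0, col=1): c = -1.4525 + 1.5000i → escape time 1
(row=0, col=2): c = -1.0350 + 1.5000i → escape time 2
(row=0, col=3): c = -0.6175 + 1.5000i → escape time 2
(row=0, col=4): c = -0.2000 + 1.5000i → escape time 2
(row=1, col=0): c = -1.8700 + 0.6100i → escape time 2
(row=1, col=1): c = -1.4525 + 0.6100i → escape time 3
(row=1, col=2): c = -1.0350 + 0.6100i → escape time 4
(row=1, col=3): c = -0.6175 + 0.6100i → escape time 7
(row=1, col=4): c = -0.2000 + 0.6100i → escape time 7
(row=2, col=0): c = -1.8700 + -0.2800i → escape time 3
(row=2, col=1): c = -1.4525 + -0.2800i → escape time 5
(row=2, col=2): c = -1.0350 + -0.2800i → escape time 7
(row=2, col=3): c = -0.6175 + -0.2800i → escape time 7
(row=2, col=4): c = -0.2000 + -0.2800i → escape time 7

Answer: 11222
23477
35777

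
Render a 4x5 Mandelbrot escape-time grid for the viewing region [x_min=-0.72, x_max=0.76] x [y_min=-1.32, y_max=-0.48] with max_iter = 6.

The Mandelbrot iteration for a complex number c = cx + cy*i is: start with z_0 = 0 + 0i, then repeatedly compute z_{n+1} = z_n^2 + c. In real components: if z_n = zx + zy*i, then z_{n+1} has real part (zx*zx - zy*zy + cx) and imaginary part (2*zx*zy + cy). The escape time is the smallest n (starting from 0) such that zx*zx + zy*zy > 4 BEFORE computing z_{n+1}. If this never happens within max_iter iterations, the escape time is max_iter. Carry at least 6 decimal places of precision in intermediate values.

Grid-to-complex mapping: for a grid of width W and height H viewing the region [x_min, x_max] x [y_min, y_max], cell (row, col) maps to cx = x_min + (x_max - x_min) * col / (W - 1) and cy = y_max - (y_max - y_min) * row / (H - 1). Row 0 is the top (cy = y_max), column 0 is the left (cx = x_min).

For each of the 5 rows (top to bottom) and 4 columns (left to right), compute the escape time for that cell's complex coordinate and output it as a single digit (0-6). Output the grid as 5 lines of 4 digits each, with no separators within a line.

(row=0, col=0): c = -0.7200 + -0.4800i → escape time 6
(row=0, col=1): c = -0.2267 + -0.4800i → escape time 6
(row=0, col=2): c = 0.2667 + -0.4800i → escape time 6
(row=0, col=3): c = 0.7600 + -0.4800i → escape time 3
(row=1, col=0): c = -0.7200 + -0.6900i → escape time 5
(row=1, col=1): c = -0.2267 + -0.6900i → escape time 6
(row=1, col=2): c = 0.2667 + -0.6900i → escape time 6
(row=1, col=3): c = 0.7600 + -0.6900i → escape time 3
(row=2, col=0): c = -0.7200 + -0.9000i → escape time 4
(row=2, col=1): c = -0.2267 + -0.9000i → escape time 6
(row=2, col=2): c = 0.2667 + -0.9000i → escape time 4
(row=2, col=3): c = 0.7600 + -0.9000i → escape time 2
(row=3, col=0): c = -0.7200 + -1.1100i → escape time 3
(row=3, col=1): c = -0.2267 + -1.1100i → escape time 6
(row=3, col=2): c = 0.2667 + -1.1100i → escape time 3
(row=3, col=3): c = 0.7600 + -1.1100i → escape time 2
(row=4, col=0): c = -0.7200 + -1.3200i → escape time 2
(row=4, col=1): c = -0.2267 + -1.3200i → escape time 2
(row=4, col=2): c = 0.2667 + -1.3200i → escape time 2
(row=4, col=3): c = 0.7600 + -1.3200i → escape time 2

Answer: 6663
5663
4642
3632
2222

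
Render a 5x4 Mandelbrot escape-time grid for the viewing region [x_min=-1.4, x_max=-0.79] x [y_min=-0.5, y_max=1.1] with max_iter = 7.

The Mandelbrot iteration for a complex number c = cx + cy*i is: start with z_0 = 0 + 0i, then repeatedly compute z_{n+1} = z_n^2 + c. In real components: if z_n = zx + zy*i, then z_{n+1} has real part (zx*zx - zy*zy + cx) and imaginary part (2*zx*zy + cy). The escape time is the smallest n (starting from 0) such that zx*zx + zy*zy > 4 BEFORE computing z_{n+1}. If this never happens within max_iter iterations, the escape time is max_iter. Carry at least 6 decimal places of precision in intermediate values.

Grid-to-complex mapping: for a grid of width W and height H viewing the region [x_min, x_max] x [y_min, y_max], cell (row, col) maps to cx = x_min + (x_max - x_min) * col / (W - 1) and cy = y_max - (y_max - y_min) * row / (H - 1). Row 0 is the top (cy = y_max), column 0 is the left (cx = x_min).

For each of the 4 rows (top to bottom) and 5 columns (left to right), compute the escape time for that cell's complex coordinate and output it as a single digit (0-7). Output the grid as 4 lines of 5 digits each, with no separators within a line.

(row=0, col=0): c = -1.4000 + 1.1000i → escape time 2
(row=0, col=1): c = -1.2475 + 1.1000i → escape time 3
(row=0, col=2): c = -1.0950 + 1.1000i → escape time 3
(row=0, col=3): c = -0.9425 + 1.1000i → escape time 3
(row=0, col=4): c = -0.7900 + 1.1000i → escape time 3
(row=1, col=0): c = -1.4000 + 0.5667i → escape time 3
(row=1, col=1): c = -1.2475 + 0.5667i → escape time 3
(row=1, col=2): c = -1.0950 + 0.5667i → escape time 4
(row=1, col=3): c = -0.9425 + 0.5667i → escape time 5
(row=1, col=4): c = -0.7900 + 0.5667i → escape time 6
(row=2, col=0): c = -1.4000 + 0.0333i → escape time 7
(row=2, col=1): c = -1.2475 + 0.0333i → escape time 7
(row=2, col=2): c = -1.0950 + 0.0333i → escape time 7
(row=2, col=3): c = -0.9425 + 0.0333i → escape time 7
(row=2, col=4): c = -0.7900 + 0.0333i → escape time 7
(row=3, col=0): c = -1.4000 + -0.5000i → escape time 3
(row=3, col=1): c = -1.2475 + -0.5000i → escape time 4
(row=3, col=2): c = -1.0950 + -0.5000i → escape time 5
(row=3, col=3): c = -0.9425 + -0.5000i → escape time 5
(row=3, col=4): c = -0.7900 + -0.5000i → escape time 6

Answer: 23333
33456
77777
34556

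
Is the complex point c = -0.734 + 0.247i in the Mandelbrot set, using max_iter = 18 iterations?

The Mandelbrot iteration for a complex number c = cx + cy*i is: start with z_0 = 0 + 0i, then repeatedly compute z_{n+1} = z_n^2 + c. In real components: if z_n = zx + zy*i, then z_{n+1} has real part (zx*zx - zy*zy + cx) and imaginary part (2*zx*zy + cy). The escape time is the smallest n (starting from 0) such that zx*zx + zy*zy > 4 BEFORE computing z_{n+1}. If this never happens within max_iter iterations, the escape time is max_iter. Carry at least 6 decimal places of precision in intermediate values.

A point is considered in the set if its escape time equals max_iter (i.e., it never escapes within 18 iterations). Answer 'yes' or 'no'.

z_0 = 0 + 0i, c = -0.7340 + 0.2470i
Iter 1: z = -0.7340 + 0.2470i, |z|^2 = 0.5998
Iter 2: z = -0.2563 + -0.1156i, |z|^2 = 0.0790
Iter 3: z = -0.6817 + 0.3062i, |z|^2 = 0.5585
Iter 4: z = -0.3631 + -0.1705i, |z|^2 = 0.1609
Iter 5: z = -0.6313 + 0.3708i, |z|^2 = 0.5360
Iter 6: z = -0.4730 + -0.2212i, |z|^2 = 0.2727
Iter 7: z = -0.5592 + 0.4562i, |z|^2 = 0.5208
Iter 8: z = -0.6295 + -0.2632i, |z|^2 = 0.4656
Iter 9: z = -0.4070 + 0.5784i, |z|^2 = 0.5002
Iter 10: z = -0.9029 + -0.2239i, |z|^2 = 0.8653
Iter 11: z = 0.0311 + 0.6512i, |z|^2 = 0.4251
Iter 12: z = -1.1571 + 0.2875i, |z|^2 = 1.4216
Iter 13: z = 0.5223 + -0.4184i, |z|^2 = 0.4479
Iter 14: z = -0.6362 + -0.1900i, |z|^2 = 0.4409
Iter 15: z = -0.3653 + 0.4888i, |z|^2 = 0.3724
Iter 16: z = -0.8395 + -0.1102i, |z|^2 = 0.7169
Iter 17: z = -0.0414 + 0.4320i, |z|^2 = 0.1883
Did not escape in 18 iterations → in set

Answer: yes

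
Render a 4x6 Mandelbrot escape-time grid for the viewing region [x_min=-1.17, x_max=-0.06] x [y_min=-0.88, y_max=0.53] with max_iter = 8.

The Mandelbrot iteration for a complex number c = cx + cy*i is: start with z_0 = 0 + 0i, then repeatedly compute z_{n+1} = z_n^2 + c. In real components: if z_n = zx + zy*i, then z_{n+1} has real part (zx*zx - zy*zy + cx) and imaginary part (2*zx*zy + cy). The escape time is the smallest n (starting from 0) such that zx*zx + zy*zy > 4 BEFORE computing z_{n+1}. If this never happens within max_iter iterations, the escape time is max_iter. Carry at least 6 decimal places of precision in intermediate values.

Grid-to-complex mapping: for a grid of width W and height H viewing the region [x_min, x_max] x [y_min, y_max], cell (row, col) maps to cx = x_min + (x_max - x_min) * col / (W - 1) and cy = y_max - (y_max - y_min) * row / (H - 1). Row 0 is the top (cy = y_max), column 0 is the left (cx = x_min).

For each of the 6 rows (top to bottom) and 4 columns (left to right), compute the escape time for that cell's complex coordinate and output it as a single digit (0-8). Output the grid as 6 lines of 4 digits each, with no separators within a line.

(row=0, col=0): c = -1.1700 + 0.5300i → escape time 4
(row=0, col=1): c = -0.8000 + 0.5300i → escape time 6
(row=0, col=2): c = -0.4300 + 0.5300i → escape time 8
(row=0, col=3): c = -0.0600 + 0.5300i → escape time 8
(row=1, col=0): c = -1.1700 + 0.2480i → escape time 8
(row=1, col=1): c = -0.8000 + 0.2480i → escape time 8
(row=1, col=2): c = -0.4300 + 0.2480i → escape time 8
(row=1, col=3): c = -0.0600 + 0.2480i → escape time 8
(row=2, col=0): c = -1.1700 + -0.0340i → escape time 8
(row=2, col=1): c = -0.8000 + -0.0340i → escape time 8
(row=2, col=2): c = -0.4300 + -0.0340i → escape time 8
(row=2, col=3): c = -0.0600 + -0.0340i → escape time 8
(row=3, col=0): c = -1.1700 + -0.3160i → escape time 8
(row=3, col=1): c = -0.8000 + -0.3160i → escape time 8
(row=3, col=2): c = -0.4300 + -0.3160i → escape time 8
(row=3, col=3): c = -0.0600 + -0.3160i → escape time 8
(row=4, col=0): c = -1.1700 + -0.5980i → escape time 4
(row=4, col=1): c = -0.8000 + -0.5980i → escape time 5
(row=4, col=2): c = -0.4300 + -0.5980i → escape time 8
(row=4, col=3): c = -0.0600 + -0.5980i → escape time 8
(row=5, col=0): c = -1.1700 + -0.8800i → escape time 3
(row=5, col=1): c = -0.8000 + -0.8800i → escape time 4
(row=5, col=2): c = -0.4300 + -0.8800i → escape time 5
(row=5, col=3): c = -0.0600 + -0.8800i → escape time 8

Answer: 4688
8888
8888
8888
4588
3458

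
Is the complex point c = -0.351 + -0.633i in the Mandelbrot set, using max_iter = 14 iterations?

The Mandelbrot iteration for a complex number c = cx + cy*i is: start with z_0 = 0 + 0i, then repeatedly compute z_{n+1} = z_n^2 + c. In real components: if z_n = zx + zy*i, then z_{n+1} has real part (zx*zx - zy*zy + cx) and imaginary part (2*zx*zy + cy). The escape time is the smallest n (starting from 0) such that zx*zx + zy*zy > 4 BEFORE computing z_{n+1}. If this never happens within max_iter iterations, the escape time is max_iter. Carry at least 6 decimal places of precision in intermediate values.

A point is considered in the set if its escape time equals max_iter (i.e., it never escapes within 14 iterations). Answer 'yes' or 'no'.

Answer: yes

Derivation:
z_0 = 0 + 0i, c = -0.3510 + -0.6330i
Iter 1: z = -0.3510 + -0.6330i, |z|^2 = 0.5239
Iter 2: z = -0.6285 + -0.1886i, |z|^2 = 0.4306
Iter 3: z = 0.0084 + -0.3959i, |z|^2 = 0.1568
Iter 4: z = -0.5077 + -0.6397i, |z|^2 = 0.6669
Iter 5: z = -0.5024 + 0.0165i, |z|^2 = 0.2527
Iter 6: z = -0.0988 + -0.6495i, |z|^2 = 0.4317
Iter 7: z = -0.7631 + -0.5046i, |z|^2 = 0.8370
Iter 8: z = -0.0233 + 0.1372i, |z|^2 = 0.0194
Iter 9: z = -0.3693 + -0.6394i, |z|^2 = 0.5452
Iter 10: z = -0.6234 + -0.1608i, |z|^2 = 0.4145
Iter 11: z = 0.0118 + -0.4325i, |z|^2 = 0.1872
Iter 12: z = -0.5379 + -0.6432i, |z|^2 = 0.7031
Iter 13: z = -0.4754 + 0.0591i, |z|^2 = 0.2295
Did not escape in 14 iterations → in set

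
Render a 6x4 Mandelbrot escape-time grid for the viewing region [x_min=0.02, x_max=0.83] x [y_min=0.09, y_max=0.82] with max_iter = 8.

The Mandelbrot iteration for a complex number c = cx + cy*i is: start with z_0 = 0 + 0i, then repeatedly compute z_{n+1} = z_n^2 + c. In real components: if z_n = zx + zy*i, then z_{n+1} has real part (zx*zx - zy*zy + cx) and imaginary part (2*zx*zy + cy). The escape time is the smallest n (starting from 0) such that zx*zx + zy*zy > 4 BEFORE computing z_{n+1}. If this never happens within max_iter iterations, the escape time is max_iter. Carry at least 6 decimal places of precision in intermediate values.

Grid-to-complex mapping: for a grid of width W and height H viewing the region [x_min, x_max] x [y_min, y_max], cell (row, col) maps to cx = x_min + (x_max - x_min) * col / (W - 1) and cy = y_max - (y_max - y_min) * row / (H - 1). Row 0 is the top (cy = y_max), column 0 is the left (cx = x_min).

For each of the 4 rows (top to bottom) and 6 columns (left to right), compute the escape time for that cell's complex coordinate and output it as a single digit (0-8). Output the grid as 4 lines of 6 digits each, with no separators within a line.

(row=0, col=0): c = 0.0200 + 0.8200i → escape time 8
(row=0, col=1): c = 0.1820 + 0.8200i → escape time 5
(row=0, col=2): c = 0.3440 + 0.8200i → escape time 4
(row=0, col=3): c = 0.5060 + 0.8200i → escape time 3
(row=0, col=4): c = 0.6680 + 0.8200i → escape time 3
(row=0, col=5): c = 0.8300 + 0.8200i → escape time 2
(row=1, col=0): c = 0.0200 + 0.5767i → escape time 8
(row=1, col=1): c = 0.1820 + 0.5767i → escape time 8
(row=1, col=2): c = 0.3440 + 0.5767i → escape time 8
(row=1, col=3): c = 0.5060 + 0.5767i → escape time 4
(row=1, col=4): c = 0.6680 + 0.5767i → escape time 3
(row=1, col=5): c = 0.8300 + 0.5767i → escape time 3
(row=2, col=0): c = 0.0200 + 0.3333i → escape time 8
(row=2, col=1): c = 0.1820 + 0.3333i → escape time 8
(row=2, col=2): c = 0.3440 + 0.3333i → escape time 8
(row=2, col=3): c = 0.5060 + 0.3333i → escape time 5
(row=2, col=4): c = 0.6680 + 0.3333i → escape time 3
(row=2, col=5): c = 0.8300 + 0.3333i → escape time 3
(row=3, col=0): c = 0.0200 + 0.0900i → escape time 8
(row=3, col=1): c = 0.1820 + 0.0900i → escape time 8
(row=3, col=2): c = 0.3440 + 0.0900i → escape time 8
(row=3, col=3): c = 0.5060 + 0.0900i → escape time 5
(row=3, col=4): c = 0.6680 + 0.0900i → escape time 4
(row=3, col=5): c = 0.8300 + 0.0900i → escape time 3

Answer: 854332
888433
888533
888543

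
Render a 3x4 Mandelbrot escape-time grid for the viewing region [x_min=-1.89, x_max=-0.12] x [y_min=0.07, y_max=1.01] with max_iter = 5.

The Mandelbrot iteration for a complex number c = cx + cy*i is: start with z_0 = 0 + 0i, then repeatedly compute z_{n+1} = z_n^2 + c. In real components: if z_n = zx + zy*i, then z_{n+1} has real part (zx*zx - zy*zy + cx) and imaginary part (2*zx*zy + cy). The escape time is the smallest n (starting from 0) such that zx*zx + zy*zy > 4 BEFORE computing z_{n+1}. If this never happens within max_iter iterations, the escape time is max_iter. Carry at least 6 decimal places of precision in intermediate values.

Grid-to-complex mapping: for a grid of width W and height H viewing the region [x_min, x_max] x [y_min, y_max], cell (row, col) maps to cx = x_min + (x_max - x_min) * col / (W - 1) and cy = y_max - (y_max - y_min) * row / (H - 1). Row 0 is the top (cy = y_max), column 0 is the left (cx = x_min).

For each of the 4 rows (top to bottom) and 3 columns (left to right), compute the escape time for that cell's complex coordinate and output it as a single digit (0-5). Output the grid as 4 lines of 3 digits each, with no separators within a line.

Answer: 135
145
355
555

Derivation:
(row=0, col=0): c = -1.8900 + 1.0100i → escape time 1
(row=0, col=1): c = -1.0050 + 1.0100i → escape time 3
(row=0, col=2): c = -0.1200 + 1.0100i → escape time 5
(row=1, col=0): c = -1.8900 + 0.6967i → escape time 1
(row=1, col=1): c = -1.0050 + 0.6967i → escape time 4
(row=1, col=2): c = -0.1200 + 0.6967i → escape time 5
(row=2, col=0): c = -1.8900 + 0.3833i → escape time 3
(row=2, col=1): c = -1.0050 + 0.3833i → escape time 5
(row=2, col=2): c = -0.1200 + 0.3833i → escape time 5
(row=3, col=0): c = -1.8900 + 0.0700i → escape time 5
(row=3, col=1): c = -1.0050 + 0.0700i → escape time 5
(row=3, col=2): c = -0.1200 + 0.0700i → escape time 5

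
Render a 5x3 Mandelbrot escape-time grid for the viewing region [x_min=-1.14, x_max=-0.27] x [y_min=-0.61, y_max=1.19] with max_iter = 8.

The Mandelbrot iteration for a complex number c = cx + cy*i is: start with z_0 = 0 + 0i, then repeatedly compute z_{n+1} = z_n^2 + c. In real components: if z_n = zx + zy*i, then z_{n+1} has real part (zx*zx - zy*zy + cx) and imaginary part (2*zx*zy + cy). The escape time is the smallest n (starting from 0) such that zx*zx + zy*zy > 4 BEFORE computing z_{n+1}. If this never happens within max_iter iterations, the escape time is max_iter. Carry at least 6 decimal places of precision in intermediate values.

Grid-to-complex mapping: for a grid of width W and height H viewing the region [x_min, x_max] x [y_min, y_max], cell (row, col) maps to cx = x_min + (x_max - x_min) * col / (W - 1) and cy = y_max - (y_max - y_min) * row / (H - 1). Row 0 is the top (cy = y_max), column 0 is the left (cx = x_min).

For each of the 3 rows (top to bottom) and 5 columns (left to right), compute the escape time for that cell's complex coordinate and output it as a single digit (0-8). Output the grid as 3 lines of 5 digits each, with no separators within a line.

(row=0, col=0): c = -1.1400 + 1.1900i → escape time 3
(row=0, col=1): c = -0.9225 + 1.1900i → escape time 3
(row=0, col=2): c = -0.7050 + 1.1900i → escape time 3
(row=0, col=3): c = -0.4875 + 1.1900i → escape time 3
(row=0, col=4): c = -0.2700 + 1.1900i → escape time 3
(row=1, col=0): c = -1.1400 + 0.2900i → escape time 8
(row=1, col=1): c = -0.9225 + 0.2900i → escape time 8
(row=1, col=2): c = -0.7050 + 0.2900i → escape time 8
(row=1, col=3): c = -0.4875 + 0.2900i → escape time 8
(row=1, col=4): c = -0.2700 + 0.2900i → escape time 8
(row=2, col=0): c = -1.1400 + -0.6100i → escape time 4
(row=2, col=1): c = -0.9225 + -0.6100i → escape time 5
(row=2, col=2): c = -0.7050 + -0.6100i → escape time 6
(row=2, col=3): c = -0.4875 + -0.6100i → escape time 8
(row=2, col=4): c = -0.2700 + -0.6100i → escape time 8

Answer: 33333
88888
45688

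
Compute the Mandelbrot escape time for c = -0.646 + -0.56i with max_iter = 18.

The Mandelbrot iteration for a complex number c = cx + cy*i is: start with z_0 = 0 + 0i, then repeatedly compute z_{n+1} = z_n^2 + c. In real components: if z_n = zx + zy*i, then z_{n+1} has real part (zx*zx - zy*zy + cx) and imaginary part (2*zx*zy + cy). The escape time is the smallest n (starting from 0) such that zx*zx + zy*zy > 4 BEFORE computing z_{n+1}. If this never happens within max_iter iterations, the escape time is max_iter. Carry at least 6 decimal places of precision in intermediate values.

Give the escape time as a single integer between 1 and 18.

z_0 = 0 + 0i, c = -0.6460 + -0.5600i
Iter 1: z = -0.6460 + -0.5600i, |z|^2 = 0.7309
Iter 2: z = -0.5423 + 0.1635i, |z|^2 = 0.3208
Iter 3: z = -0.3787 + -0.7373i, |z|^2 = 0.6871
Iter 4: z = -1.0463 + -0.0016i, |z|^2 = 1.0947
Iter 5: z = 0.4487 + -0.5567i, |z|^2 = 0.5113
Iter 6: z = -0.7545 + -1.0596i, |z|^2 = 1.6921
Iter 7: z = -1.1994 + 1.0390i, |z|^2 = 2.5182
Iter 8: z = -0.2870 + -3.0525i, |z|^2 = 9.4003
Escaped at iteration 8

Answer: 8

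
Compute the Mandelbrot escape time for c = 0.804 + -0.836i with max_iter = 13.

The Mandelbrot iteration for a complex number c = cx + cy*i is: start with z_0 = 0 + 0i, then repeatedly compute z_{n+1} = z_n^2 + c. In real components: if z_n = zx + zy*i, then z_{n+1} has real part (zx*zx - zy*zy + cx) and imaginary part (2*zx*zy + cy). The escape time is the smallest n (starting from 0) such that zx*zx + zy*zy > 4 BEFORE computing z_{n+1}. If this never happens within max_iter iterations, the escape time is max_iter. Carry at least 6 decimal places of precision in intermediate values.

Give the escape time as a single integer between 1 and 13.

z_0 = 0 + 0i, c = 0.8040 + -0.8360i
Iter 1: z = 0.8040 + -0.8360i, |z|^2 = 1.3453
Iter 2: z = 0.7515 + -2.1803i, |z|^2 = 5.3184
Escaped at iteration 2

Answer: 2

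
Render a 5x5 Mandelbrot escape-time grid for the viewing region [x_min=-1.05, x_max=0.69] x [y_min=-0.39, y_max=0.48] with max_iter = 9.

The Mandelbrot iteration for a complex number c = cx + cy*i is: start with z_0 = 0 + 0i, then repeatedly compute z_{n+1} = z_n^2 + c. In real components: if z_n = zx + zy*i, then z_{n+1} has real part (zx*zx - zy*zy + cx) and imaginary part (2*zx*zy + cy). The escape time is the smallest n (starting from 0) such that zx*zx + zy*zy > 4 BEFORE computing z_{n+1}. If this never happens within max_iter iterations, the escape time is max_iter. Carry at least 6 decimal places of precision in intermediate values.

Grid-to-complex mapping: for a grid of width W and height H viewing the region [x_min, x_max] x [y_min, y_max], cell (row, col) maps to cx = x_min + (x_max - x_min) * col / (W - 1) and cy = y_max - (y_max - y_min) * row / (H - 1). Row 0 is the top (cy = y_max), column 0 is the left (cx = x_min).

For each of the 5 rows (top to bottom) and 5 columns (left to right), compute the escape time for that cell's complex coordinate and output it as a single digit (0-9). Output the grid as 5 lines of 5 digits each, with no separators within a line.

(row=0, col=0): c = -1.0500 + 0.4800i → escape time 5
(row=0, col=1): c = -0.6150 + 0.4800i → escape time 9
(row=0, col=2): c = -0.1800 + 0.4800i → escape time 9
(row=0, col=3): c = 0.2550 + 0.4800i → escape time 9
(row=0, col=4): c = 0.6900 + 0.4800i → escape time 3
(row=1, col=0): c = -1.0500 + 0.2625i → escape time 9
(row=1, col=1): c = -0.6150 + 0.2625i → escape time 9
(row=1, col=2): c = -0.1800 + 0.2625i → escape time 9
(row=1, col=3): c = 0.2550 + 0.2625i → escape time 9
(row=1, col=4): c = 0.6900 + 0.2625i → escape time 3
(row=2, col=0): c = -1.0500 + 0.0450i → escape time 9
(row=2, col=1): c = -0.6150 + 0.0450i → escape time 9
(row=2, col=2): c = -0.1800 + 0.0450i → escape time 9
(row=2, col=3): c = 0.2550 + 0.0450i → escape time 9
(row=2, col=4): c = 0.6900 + 0.0450i → escape time 3
(row=3, col=0): c = -1.0500 + -0.1725i → escape time 9
(row=3, col=1): c = -0.6150 + -0.1725i → escape time 9
(row=3, col=2): c = -0.1800 + -0.1725i → escape time 9
(row=3, col=3): c = 0.2550 + -0.1725i → escape time 9
(row=3, col=4): c = 0.6900 + -0.1725i → escape time 3
(row=4, col=0): c = -1.0500 + -0.3900i → escape time 8
(row=4, col=1): c = -0.6150 + -0.3900i → escape time 9
(row=4, col=2): c = -0.1800 + -0.3900i → escape time 9
(row=4, col=3): c = 0.2550 + -0.3900i → escape time 9
(row=4, col=4): c = 0.6900 + -0.3900i → escape time 3

Answer: 59993
99993
99993
99993
89993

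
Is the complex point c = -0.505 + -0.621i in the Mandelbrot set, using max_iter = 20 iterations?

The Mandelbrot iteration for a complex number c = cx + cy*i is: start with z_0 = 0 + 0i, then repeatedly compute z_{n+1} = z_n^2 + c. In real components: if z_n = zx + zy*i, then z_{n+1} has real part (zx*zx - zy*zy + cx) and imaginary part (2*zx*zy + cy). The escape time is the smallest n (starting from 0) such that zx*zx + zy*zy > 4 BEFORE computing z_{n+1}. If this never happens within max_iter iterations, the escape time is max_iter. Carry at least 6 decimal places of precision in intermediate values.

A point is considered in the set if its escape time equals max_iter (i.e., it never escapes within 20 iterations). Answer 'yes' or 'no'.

z_0 = 0 + 0i, c = -0.5050 + -0.6210i
Iter 1: z = -0.5050 + -0.6210i, |z|^2 = 0.6407
Iter 2: z = -0.6356 + 0.0062i, |z|^2 = 0.4040
Iter 3: z = -0.1010 + -0.6289i, |z|^2 = 0.4057
Iter 4: z = -0.8903 + -0.4939i, |z|^2 = 1.0366
Iter 5: z = 0.0437 + 0.2585i, |z|^2 = 0.0687
Iter 6: z = -0.5699 + -0.5984i, |z|^2 = 0.6829
Iter 7: z = -0.5383 + 0.0611i, |z|^2 = 0.2935
Iter 8: z = -0.2189 + -0.6868i, |z|^2 = 0.5196
Iter 9: z = -0.9287 + -0.3203i, |z|^2 = 0.9651
Iter 10: z = 0.2549 + -0.0261i, |z|^2 = 0.0657
Iter 11: z = -0.4407 + -0.6343i, |z|^2 = 0.5966
Iter 12: z = -0.7132 + -0.0619i, |z|^2 = 0.5124
Iter 13: z = -0.0002 + -0.5327i, |z|^2 = 0.2837
Iter 14: z = -0.7887 + -0.6207i, |z|^2 = 1.0074
Iter 15: z = -0.2682 + 0.3582i, |z|^2 = 0.2003
Iter 16: z = -0.5614 + -0.8132i, |z|^2 = 0.9764
Iter 17: z = -0.8511 + 0.2920i, |z|^2 = 0.8096
Iter 18: z = 0.1341 + -1.1180i, |z|^2 = 1.2679
Iter 19: z = -1.7369 + -0.9207i, |z|^2 = 3.8647
Did not escape in 20 iterations → in set

Answer: yes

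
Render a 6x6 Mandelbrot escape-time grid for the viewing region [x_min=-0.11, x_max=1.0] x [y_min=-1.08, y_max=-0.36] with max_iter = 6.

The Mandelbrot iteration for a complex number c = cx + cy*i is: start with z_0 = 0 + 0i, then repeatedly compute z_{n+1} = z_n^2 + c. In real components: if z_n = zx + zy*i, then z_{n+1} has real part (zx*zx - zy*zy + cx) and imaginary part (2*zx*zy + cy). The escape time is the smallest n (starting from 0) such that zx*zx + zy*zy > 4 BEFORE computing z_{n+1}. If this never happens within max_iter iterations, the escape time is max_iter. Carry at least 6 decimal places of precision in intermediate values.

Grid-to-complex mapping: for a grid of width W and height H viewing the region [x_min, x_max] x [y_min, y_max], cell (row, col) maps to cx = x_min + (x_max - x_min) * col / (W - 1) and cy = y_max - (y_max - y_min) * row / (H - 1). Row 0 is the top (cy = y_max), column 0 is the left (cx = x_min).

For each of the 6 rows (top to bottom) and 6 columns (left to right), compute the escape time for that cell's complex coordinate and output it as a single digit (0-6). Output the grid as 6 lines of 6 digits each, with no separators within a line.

Answer: 666432
666432
666332
664322
654322
643222

Derivation:
(row=0, col=0): c = -0.1100 + -0.3600i → escape time 6
(row=0, col=1): c = 0.1120 + -0.3600i → escape time 6
(row=0, col=2): c = 0.3340 + -0.3600i → escape time 6
(row=0, col=3): c = 0.5560 + -0.3600i → escape time 4
(row=0, col=4): c = 0.7780 + -0.3600i → escape time 3
(row=0, col=5): c = 1.0000 + -0.3600i → escape time 2
(row=1, col=0): c = -0.1100 + -0.5040i → escape time 6
(row=1, col=1): c = 0.1120 + -0.5040i → escape time 6
(row=1, col=2): c = 0.3340 + -0.5040i → escape time 6
(row=1, col=3): c = 0.5560 + -0.5040i → escape time 4
(row=1, col=4): c = 0.7780 + -0.5040i → escape time 3
(row=1, col=5): c = 1.0000 + -0.5040i → escape time 2
(row=2, col=0): c = -0.1100 + -0.6480i → escape time 6
(row=2, col=1): c = 0.1120 + -0.6480i → escape time 6
(row=2, col=2): c = 0.3340 + -0.6480i → escape time 6
(row=2, col=3): c = 0.5560 + -0.6480i → escape time 3
(row=2, col=4): c = 0.7780 + -0.6480i → escape time 3
(row=2, col=5): c = 1.0000 + -0.6480i → escape time 2
(row=3, col=0): c = -0.1100 + -0.7920i → escape time 6
(row=3, col=1): c = 0.1120 + -0.7920i → escape time 6
(row=3, col=2): c = 0.3340 + -0.7920i → escape time 4
(row=3, col=3): c = 0.5560 + -0.7920i → escape time 3
(row=3, col=4): c = 0.7780 + -0.7920i → escape time 2
(row=3, col=5): c = 1.0000 + -0.7920i → escape time 2
(row=4, col=0): c = -0.1100 + -0.9360i → escape time 6
(row=4, col=1): c = 0.1120 + -0.9360i → escape time 5
(row=4, col=2): c = 0.3340 + -0.9360i → escape time 4
(row=4, col=3): c = 0.5560 + -0.9360i → escape time 3
(row=4, col=4): c = 0.7780 + -0.9360i → escape time 2
(row=4, col=5): c = 1.0000 + -0.9360i → escape time 2
(row=5, col=0): c = -0.1100 + -1.0800i → escape time 6
(row=5, col=1): c = 0.1120 + -1.0800i → escape time 4
(row=5, col=2): c = 0.3340 + -1.0800i → escape time 3
(row=5, col=3): c = 0.5560 + -1.0800i → escape time 2
(row=5, col=4): c = 0.7780 + -1.0800i → escape time 2
(row=5, col=5): c = 1.0000 + -1.0800i → escape time 2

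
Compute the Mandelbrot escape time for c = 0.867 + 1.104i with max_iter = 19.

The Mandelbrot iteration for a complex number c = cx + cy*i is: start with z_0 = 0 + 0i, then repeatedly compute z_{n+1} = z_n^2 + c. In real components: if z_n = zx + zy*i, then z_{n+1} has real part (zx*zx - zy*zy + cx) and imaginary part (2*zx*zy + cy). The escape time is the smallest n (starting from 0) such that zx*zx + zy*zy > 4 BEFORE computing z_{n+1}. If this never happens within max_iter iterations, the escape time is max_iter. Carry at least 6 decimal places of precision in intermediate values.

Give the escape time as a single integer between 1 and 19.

z_0 = 0 + 0i, c = 0.8670 + 1.1040i
Iter 1: z = 0.8670 + 1.1040i, |z|^2 = 1.9705
Iter 2: z = 0.3999 + 3.0183i, |z|^2 = 9.2703
Escaped at iteration 2

Answer: 2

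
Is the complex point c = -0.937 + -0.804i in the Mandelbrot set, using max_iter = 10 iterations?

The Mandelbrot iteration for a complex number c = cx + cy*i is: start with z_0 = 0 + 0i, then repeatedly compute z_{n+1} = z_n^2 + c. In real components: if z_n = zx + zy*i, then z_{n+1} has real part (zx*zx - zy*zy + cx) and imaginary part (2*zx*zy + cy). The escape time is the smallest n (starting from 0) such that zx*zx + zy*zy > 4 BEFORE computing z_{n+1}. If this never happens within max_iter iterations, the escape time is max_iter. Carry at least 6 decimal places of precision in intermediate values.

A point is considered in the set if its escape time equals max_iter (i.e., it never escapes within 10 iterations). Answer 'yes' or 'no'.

z_0 = 0 + 0i, c = -0.9370 + -0.8040i
Iter 1: z = -0.9370 + -0.8040i, |z|^2 = 1.5244
Iter 2: z = -0.7054 + 0.7027i, |z|^2 = 0.9914
Iter 3: z = -0.9331 + -1.7954i, |z|^2 = 4.0943
Escaped at iteration 3

Answer: no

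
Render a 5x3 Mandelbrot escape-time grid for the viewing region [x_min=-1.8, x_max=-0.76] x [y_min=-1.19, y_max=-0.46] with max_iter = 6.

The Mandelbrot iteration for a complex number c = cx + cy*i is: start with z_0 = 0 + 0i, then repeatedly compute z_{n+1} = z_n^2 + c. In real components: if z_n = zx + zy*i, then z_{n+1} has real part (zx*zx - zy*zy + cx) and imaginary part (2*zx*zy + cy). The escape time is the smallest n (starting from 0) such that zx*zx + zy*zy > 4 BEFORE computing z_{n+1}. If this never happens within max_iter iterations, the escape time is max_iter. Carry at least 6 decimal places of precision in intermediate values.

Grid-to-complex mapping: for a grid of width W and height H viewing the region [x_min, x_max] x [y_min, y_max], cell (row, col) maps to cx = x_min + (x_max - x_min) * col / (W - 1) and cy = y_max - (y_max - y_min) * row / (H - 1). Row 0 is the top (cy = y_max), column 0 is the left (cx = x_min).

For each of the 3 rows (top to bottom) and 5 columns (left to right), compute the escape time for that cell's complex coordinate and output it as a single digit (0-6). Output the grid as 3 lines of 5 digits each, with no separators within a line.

Answer: 33556
23334
12233

Derivation:
(row=0, col=0): c = -1.8000 + -0.4600i → escape time 3
(row=0, col=1): c = -1.5400 + -0.4600i → escape time 3
(row=0, col=2): c = -1.2800 + -0.4600i → escape time 5
(row=0, col=3): c = -1.0200 + -0.4600i → escape time 5
(row=0, col=4): c = -0.7600 + -0.4600i → escape time 6
(row=1, col=0): c = -1.8000 + -0.8250i → escape time 2
(row=1, col=1): c = -1.5400 + -0.8250i → escape time 3
(row=1, col=2): c = -1.2800 + -0.8250i → escape time 3
(row=1, col=3): c = -1.0200 + -0.8250i → escape time 3
(row=1, col=4): c = -0.7600 + -0.8250i → escape time 4
(row=2, col=0): c = -1.8000 + -1.1900i → escape time 1
(row=2, col=1): c = -1.5400 + -1.1900i → escape time 2
(row=2, col=2): c = -1.2800 + -1.1900i → escape time 2
(row=2, col=3): c = -1.0200 + -1.1900i → escape time 3
(row=2, col=4): c = -0.7600 + -1.1900i → escape time 3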